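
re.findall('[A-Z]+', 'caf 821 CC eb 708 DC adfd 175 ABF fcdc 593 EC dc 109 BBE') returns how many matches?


Pattern '[A-Z]+' finds one or more uppercase letters.
Text: 'caf 821 CC eb 708 DC adfd 175 ABF fcdc 593 EC dc 109 BBE'
Scanning for matches:
  Match 1: 'CC'
  Match 2: 'DC'
  Match 3: 'ABF'
  Match 4: 'EC'
  Match 5: 'BBE'
Total matches: 5

5


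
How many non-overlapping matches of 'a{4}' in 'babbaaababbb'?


Pattern 'a{4}' matches exactly 4 consecutive a's (greedy, non-overlapping).
String: 'babbaaababbb'
Scanning for runs of a's:
  Run at pos 1: 'a' (length 1) -> 0 match(es)
  Run at pos 4: 'aaa' (length 3) -> 0 match(es)
  Run at pos 8: 'a' (length 1) -> 0 match(es)
Matches found: []
Total: 0

0


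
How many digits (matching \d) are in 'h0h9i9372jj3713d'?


\d matches any digit 0-9.
Scanning 'h0h9i9372jj3713d':
  pos 1: '0' -> DIGIT
  pos 3: '9' -> DIGIT
  pos 5: '9' -> DIGIT
  pos 6: '3' -> DIGIT
  pos 7: '7' -> DIGIT
  pos 8: '2' -> DIGIT
  pos 11: '3' -> DIGIT
  pos 12: '7' -> DIGIT
  pos 13: '1' -> DIGIT
  pos 14: '3' -> DIGIT
Digits found: ['0', '9', '9', '3', '7', '2', '3', '7', '1', '3']
Total: 10

10


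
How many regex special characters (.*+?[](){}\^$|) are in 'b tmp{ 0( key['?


Regex special characters are: . * + ? [ ] ( ) { } \ ^ $ |
Scanning 'b tmp{ 0( key[':
  pos 5: '{' -> SPECIAL
  pos 8: '(' -> SPECIAL
  pos 13: '[' -> SPECIAL
Special chars found: ['{', '(', '[']
Total: 3

3


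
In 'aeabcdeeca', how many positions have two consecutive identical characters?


Looking for consecutive identical characters in 'aeabcdeeca':
  pos 0-1: 'a' vs 'e' -> different
  pos 1-2: 'e' vs 'a' -> different
  pos 2-3: 'a' vs 'b' -> different
  pos 3-4: 'b' vs 'c' -> different
  pos 4-5: 'c' vs 'd' -> different
  pos 5-6: 'd' vs 'e' -> different
  pos 6-7: 'e' vs 'e' -> MATCH ('ee')
  pos 7-8: 'e' vs 'c' -> different
  pos 8-9: 'c' vs 'a' -> different
Consecutive identical pairs: ['ee']
Count: 1

1


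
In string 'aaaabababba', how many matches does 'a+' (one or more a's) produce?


Pattern 'a+' matches one or more consecutive a's.
String: 'aaaabababba'
Scanning for runs of a:
  Match 1: 'aaaa' (length 4)
  Match 2: 'a' (length 1)
  Match 3: 'a' (length 1)
  Match 4: 'a' (length 1)
Total matches: 4

4


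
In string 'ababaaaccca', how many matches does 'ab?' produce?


Pattern 'ab?' matches 'a' optionally followed by 'b'.
String: 'ababaaaccca'
Scanning left to right for 'a' then checking next char:
  Match 1: 'ab' (a followed by b)
  Match 2: 'ab' (a followed by b)
  Match 3: 'a' (a not followed by b)
  Match 4: 'a' (a not followed by b)
  Match 5: 'a' (a not followed by b)
  Match 6: 'a' (a not followed by b)
Total matches: 6

6


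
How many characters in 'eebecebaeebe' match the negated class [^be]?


Negated class [^be] matches any char NOT in {b, e}
Scanning 'eebecebaeebe':
  pos 0: 'e' -> no (excluded)
  pos 1: 'e' -> no (excluded)
  pos 2: 'b' -> no (excluded)
  pos 3: 'e' -> no (excluded)
  pos 4: 'c' -> MATCH
  pos 5: 'e' -> no (excluded)
  pos 6: 'b' -> no (excluded)
  pos 7: 'a' -> MATCH
  pos 8: 'e' -> no (excluded)
  pos 9: 'e' -> no (excluded)
  pos 10: 'b' -> no (excluded)
  pos 11: 'e' -> no (excluded)
Total matches: 2

2


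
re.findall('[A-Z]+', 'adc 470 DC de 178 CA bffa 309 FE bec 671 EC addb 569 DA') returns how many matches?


Pattern '[A-Z]+' finds one or more uppercase letters.
Text: 'adc 470 DC de 178 CA bffa 309 FE bec 671 EC addb 569 DA'
Scanning for matches:
  Match 1: 'DC'
  Match 2: 'CA'
  Match 3: 'FE'
  Match 4: 'EC'
  Match 5: 'DA'
Total matches: 5

5


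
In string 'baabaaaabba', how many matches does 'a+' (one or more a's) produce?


Pattern 'a+' matches one or more consecutive a's.
String: 'baabaaaabba'
Scanning for runs of a:
  Match 1: 'aa' (length 2)
  Match 2: 'aaaa' (length 4)
  Match 3: 'a' (length 1)
Total matches: 3

3


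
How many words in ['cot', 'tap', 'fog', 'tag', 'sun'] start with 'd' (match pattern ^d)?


Pattern ^d anchors to start of word. Check which words begin with 'd':
  'cot' -> no
  'tap' -> no
  'fog' -> no
  'tag' -> no
  'sun' -> no
Matching words: []
Count: 0

0


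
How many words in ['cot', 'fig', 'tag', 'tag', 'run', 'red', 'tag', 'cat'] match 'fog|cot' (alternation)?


Alternation 'fog|cot' matches either 'fog' or 'cot'.
Checking each word:
  'cot' -> MATCH
  'fig' -> no
  'tag' -> no
  'tag' -> no
  'run' -> no
  'red' -> no
  'tag' -> no
  'cat' -> no
Matches: ['cot']
Count: 1

1


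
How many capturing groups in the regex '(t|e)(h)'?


To count capturing groups, count each '(' that starts a group.
Pattern: '(t|e)(h)'
Walking through the pattern:
  Position 0: '(' -> group #1
  Position 5: '(' -> group #2
Total capturing groups: 2

2


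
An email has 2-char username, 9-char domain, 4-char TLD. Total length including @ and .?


An email address has format: username@domain.tld
Username length: 2
'@' character: 1
Domain length: 9
'.' character: 1
TLD length: 4
Total = 2 + 1 + 9 + 1 + 4 = 17

17


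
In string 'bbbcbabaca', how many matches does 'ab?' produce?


Pattern 'ab?' matches 'a' optionally followed by 'b'.
String: 'bbbcbabaca'
Scanning left to right for 'a' then checking next char:
  Match 1: 'ab' (a followed by b)
  Match 2: 'a' (a not followed by b)
  Match 3: 'a' (a not followed by b)
Total matches: 3

3


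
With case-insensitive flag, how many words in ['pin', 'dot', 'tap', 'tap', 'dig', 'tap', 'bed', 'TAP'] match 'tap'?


Case-insensitive matching: compare each word's lowercase form to 'tap'.
  'pin' -> lower='pin' -> no
  'dot' -> lower='dot' -> no
  'tap' -> lower='tap' -> MATCH
  'tap' -> lower='tap' -> MATCH
  'dig' -> lower='dig' -> no
  'tap' -> lower='tap' -> MATCH
  'bed' -> lower='bed' -> no
  'TAP' -> lower='tap' -> MATCH
Matches: ['tap', 'tap', 'tap', 'TAP']
Count: 4

4


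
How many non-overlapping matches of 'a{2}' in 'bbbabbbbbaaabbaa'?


Pattern 'a{2}' matches exactly 2 consecutive a's (greedy, non-overlapping).
String: 'bbbabbbbbaaabbaa'
Scanning for runs of a's:
  Run at pos 3: 'a' (length 1) -> 0 match(es)
  Run at pos 9: 'aaa' (length 3) -> 1 match(es)
  Run at pos 14: 'aa' (length 2) -> 1 match(es)
Matches found: ['aa', 'aa']
Total: 2

2


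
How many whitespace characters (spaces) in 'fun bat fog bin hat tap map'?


\s matches whitespace characters (spaces, tabs, etc.).
Text: 'fun bat fog bin hat tap map'
This text has 7 words separated by spaces.
Number of spaces = number of words - 1 = 7 - 1 = 6

6


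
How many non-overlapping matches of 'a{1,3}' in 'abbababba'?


Pattern 'a{1,3}' matches between 1 and 3 consecutive a's (greedy).
String: 'abbababba'
Finding runs of a's and applying greedy matching:
  Run at pos 0: 'a' (length 1)
  Run at pos 3: 'a' (length 1)
  Run at pos 5: 'a' (length 1)
  Run at pos 8: 'a' (length 1)
Matches: ['a', 'a', 'a', 'a']
Count: 4

4


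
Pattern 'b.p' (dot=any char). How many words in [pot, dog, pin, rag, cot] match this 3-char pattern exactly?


Pattern 'b.p' means: starts with 'b', any single char, ends with 'p'.
Checking each word (must be exactly 3 chars):
  'pot' (len=3): no
  'dog' (len=3): no
  'pin' (len=3): no
  'rag' (len=3): no
  'cot' (len=3): no
Matching words: []
Total: 0

0


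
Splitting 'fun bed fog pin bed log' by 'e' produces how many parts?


Splitting by 'e' breaks the string at each occurrence of the separator.
Text: 'fun bed fog pin bed log'
Parts after split:
  Part 1: 'fun b'
  Part 2: 'd fog pin b'
  Part 3: 'd log'
Total parts: 3

3


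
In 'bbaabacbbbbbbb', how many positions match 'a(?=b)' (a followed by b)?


Lookahead 'a(?=b)' matches 'a' only when followed by 'b'.
String: 'bbaabacbbbbbbb'
Checking each position where char is 'a':
  pos 2: 'a' -> no (next='a')
  pos 3: 'a' -> MATCH (next='b')
  pos 5: 'a' -> no (next='c')
Matching positions: [3]
Count: 1

1


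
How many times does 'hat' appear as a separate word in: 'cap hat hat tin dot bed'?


Scanning each word for exact match 'hat':
  Word 1: 'cap' -> no
  Word 2: 'hat' -> MATCH
  Word 3: 'hat' -> MATCH
  Word 4: 'tin' -> no
  Word 5: 'dot' -> no
  Word 6: 'bed' -> no
Total matches: 2

2


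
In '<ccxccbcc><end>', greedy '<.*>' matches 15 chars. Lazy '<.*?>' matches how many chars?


Greedy '<.*>' tries to match as MUCH as possible.
Lazy '<.*?>' tries to match as LITTLE as possible.

String: '<ccxccbcc><end>'
Greedy '<.*>' starts at first '<' and extends to the LAST '>': '<ccxccbcc><end>' (15 chars)
Lazy '<.*?>' starts at first '<' and stops at the FIRST '>': '<ccxccbcc>' (10 chars)

10


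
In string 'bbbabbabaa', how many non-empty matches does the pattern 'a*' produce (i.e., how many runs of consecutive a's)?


Pattern 'a*' matches zero or more a's. We want non-empty runs of consecutive a's.
String: 'bbbabbabaa'
Walking through the string to find runs of a's:
  Run 1: positions 3-3 -> 'a'
  Run 2: positions 6-6 -> 'a'
  Run 3: positions 8-9 -> 'aa'
Non-empty runs found: ['a', 'a', 'aa']
Count: 3

3


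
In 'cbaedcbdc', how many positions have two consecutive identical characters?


Looking for consecutive identical characters in 'cbaedcbdc':
  pos 0-1: 'c' vs 'b' -> different
  pos 1-2: 'b' vs 'a' -> different
  pos 2-3: 'a' vs 'e' -> different
  pos 3-4: 'e' vs 'd' -> different
  pos 4-5: 'd' vs 'c' -> different
  pos 5-6: 'c' vs 'b' -> different
  pos 6-7: 'b' vs 'd' -> different
  pos 7-8: 'd' vs 'c' -> different
Consecutive identical pairs: []
Count: 0

0


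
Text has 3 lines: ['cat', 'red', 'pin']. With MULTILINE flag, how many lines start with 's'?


With MULTILINE flag, ^ matches the start of each line.
Lines: ['cat', 'red', 'pin']
Checking which lines start with 's':
  Line 1: 'cat' -> no
  Line 2: 'red' -> no
  Line 3: 'pin' -> no
Matching lines: []
Count: 0

0


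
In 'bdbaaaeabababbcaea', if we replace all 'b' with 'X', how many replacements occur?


re.sub('b', 'X', text) replaces every occurrence of 'b' with 'X'.
Text: 'bdbaaaeabababbcaea'
Scanning for 'b':
  pos 0: 'b' -> replacement #1
  pos 2: 'b' -> replacement #2
  pos 8: 'b' -> replacement #3
  pos 10: 'b' -> replacement #4
  pos 12: 'b' -> replacement #5
  pos 13: 'b' -> replacement #6
Total replacements: 6

6


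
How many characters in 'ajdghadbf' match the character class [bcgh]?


Character class [bcgh] matches any of: {b, c, g, h}
Scanning string 'ajdghadbf' character by character:
  pos 0: 'a' -> no
  pos 1: 'j' -> no
  pos 2: 'd' -> no
  pos 3: 'g' -> MATCH
  pos 4: 'h' -> MATCH
  pos 5: 'a' -> no
  pos 6: 'd' -> no
  pos 7: 'b' -> MATCH
  pos 8: 'f' -> no
Total matches: 3

3


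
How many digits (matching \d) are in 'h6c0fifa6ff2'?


\d matches any digit 0-9.
Scanning 'h6c0fifa6ff2':
  pos 1: '6' -> DIGIT
  pos 3: '0' -> DIGIT
  pos 8: '6' -> DIGIT
  pos 11: '2' -> DIGIT
Digits found: ['6', '0', '6', '2']
Total: 4

4


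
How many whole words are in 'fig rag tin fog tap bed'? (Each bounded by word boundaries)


Word boundaries (\b) mark the start/end of each word.
Text: 'fig rag tin fog tap bed'
Splitting by whitespace:
  Word 1: 'fig'
  Word 2: 'rag'
  Word 3: 'tin'
  Word 4: 'fog'
  Word 5: 'tap'
  Word 6: 'bed'
Total whole words: 6

6


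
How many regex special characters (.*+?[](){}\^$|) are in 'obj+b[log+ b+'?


Regex special characters are: . * + ? [ ] ( ) { } \ ^ $ |
Scanning 'obj+b[log+ b+':
  pos 3: '+' -> SPECIAL
  pos 5: '[' -> SPECIAL
  pos 9: '+' -> SPECIAL
  pos 12: '+' -> SPECIAL
Special chars found: ['+', '[', '+', '+']
Total: 4

4


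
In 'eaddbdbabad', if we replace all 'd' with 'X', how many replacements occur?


re.sub('d', 'X', text) replaces every occurrence of 'd' with 'X'.
Text: 'eaddbdbabad'
Scanning for 'd':
  pos 2: 'd' -> replacement #1
  pos 3: 'd' -> replacement #2
  pos 5: 'd' -> replacement #3
  pos 10: 'd' -> replacement #4
Total replacements: 4

4


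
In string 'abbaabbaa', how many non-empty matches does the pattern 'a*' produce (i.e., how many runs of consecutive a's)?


Pattern 'a*' matches zero or more a's. We want non-empty runs of consecutive a's.
String: 'abbaabbaa'
Walking through the string to find runs of a's:
  Run 1: positions 0-0 -> 'a'
  Run 2: positions 3-4 -> 'aa'
  Run 3: positions 7-8 -> 'aa'
Non-empty runs found: ['a', 'aa', 'aa']
Count: 3

3


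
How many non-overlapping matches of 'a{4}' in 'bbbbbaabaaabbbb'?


Pattern 'a{4}' matches exactly 4 consecutive a's (greedy, non-overlapping).
String: 'bbbbbaabaaabbbb'
Scanning for runs of a's:
  Run at pos 5: 'aa' (length 2) -> 0 match(es)
  Run at pos 8: 'aaa' (length 3) -> 0 match(es)
Matches found: []
Total: 0

0


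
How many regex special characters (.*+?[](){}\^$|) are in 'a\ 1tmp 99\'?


Regex special characters are: . * + ? [ ] ( ) { } \ ^ $ |
Scanning 'a\ 1tmp 99\':
  pos 1: '\' -> SPECIAL
  pos 10: '\' -> SPECIAL
Special chars found: ['\\', '\\']
Total: 2

2


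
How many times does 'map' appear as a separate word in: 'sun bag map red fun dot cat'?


Scanning each word for exact match 'map':
  Word 1: 'sun' -> no
  Word 2: 'bag' -> no
  Word 3: 'map' -> MATCH
  Word 4: 'red' -> no
  Word 5: 'fun' -> no
  Word 6: 'dot' -> no
  Word 7: 'cat' -> no
Total matches: 1

1


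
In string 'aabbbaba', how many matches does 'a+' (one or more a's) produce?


Pattern 'a+' matches one or more consecutive a's.
String: 'aabbbaba'
Scanning for runs of a:
  Match 1: 'aa' (length 2)
  Match 2: 'a' (length 1)
  Match 3: 'a' (length 1)
Total matches: 3

3


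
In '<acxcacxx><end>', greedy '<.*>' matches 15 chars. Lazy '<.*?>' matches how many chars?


Greedy '<.*>' tries to match as MUCH as possible.
Lazy '<.*?>' tries to match as LITTLE as possible.

String: '<acxcacxx><end>'
Greedy '<.*>' starts at first '<' and extends to the LAST '>': '<acxcacxx><end>' (15 chars)
Lazy '<.*?>' starts at first '<' and stops at the FIRST '>': '<acxcacxx>' (10 chars)

10


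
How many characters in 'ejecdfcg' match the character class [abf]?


Character class [abf] matches any of: {a, b, f}
Scanning string 'ejecdfcg' character by character:
  pos 0: 'e' -> no
  pos 1: 'j' -> no
  pos 2: 'e' -> no
  pos 3: 'c' -> no
  pos 4: 'd' -> no
  pos 5: 'f' -> MATCH
  pos 6: 'c' -> no
  pos 7: 'g' -> no
Total matches: 1

1


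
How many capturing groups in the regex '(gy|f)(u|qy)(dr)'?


To count capturing groups, count each '(' that starts a group.
Pattern: '(gy|f)(u|qy)(dr)'
Walking through the pattern:
  Position 0: '(' -> group #1
  Position 6: '(' -> group #2
  Position 12: '(' -> group #3
Total capturing groups: 3

3


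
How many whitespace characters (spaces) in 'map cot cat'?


\s matches whitespace characters (spaces, tabs, etc.).
Text: 'map cot cat'
This text has 3 words separated by spaces.
Number of spaces = number of words - 1 = 3 - 1 = 2

2


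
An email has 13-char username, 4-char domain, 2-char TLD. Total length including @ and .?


An email address has format: username@domain.tld
Username length: 13
'@' character: 1
Domain length: 4
'.' character: 1
TLD length: 2
Total = 13 + 1 + 4 + 1 + 2 = 21

21


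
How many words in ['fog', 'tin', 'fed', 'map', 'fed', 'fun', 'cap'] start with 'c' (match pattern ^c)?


Pattern ^c anchors to start of word. Check which words begin with 'c':
  'fog' -> no
  'tin' -> no
  'fed' -> no
  'map' -> no
  'fed' -> no
  'fun' -> no
  'cap' -> MATCH (starts with 'c')
Matching words: ['cap']
Count: 1

1


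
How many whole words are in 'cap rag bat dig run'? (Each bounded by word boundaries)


Word boundaries (\b) mark the start/end of each word.
Text: 'cap rag bat dig run'
Splitting by whitespace:
  Word 1: 'cap'
  Word 2: 'rag'
  Word 3: 'bat'
  Word 4: 'dig'
  Word 5: 'run'
Total whole words: 5

5


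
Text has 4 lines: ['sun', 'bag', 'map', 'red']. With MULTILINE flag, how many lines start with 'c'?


With MULTILINE flag, ^ matches the start of each line.
Lines: ['sun', 'bag', 'map', 'red']
Checking which lines start with 'c':
  Line 1: 'sun' -> no
  Line 2: 'bag' -> no
  Line 3: 'map' -> no
  Line 4: 'red' -> no
Matching lines: []
Count: 0

0


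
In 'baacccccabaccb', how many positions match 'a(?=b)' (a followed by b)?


Lookahead 'a(?=b)' matches 'a' only when followed by 'b'.
String: 'baacccccabaccb'
Checking each position where char is 'a':
  pos 1: 'a' -> no (next='a')
  pos 2: 'a' -> no (next='c')
  pos 8: 'a' -> MATCH (next='b')
  pos 10: 'a' -> no (next='c')
Matching positions: [8]
Count: 1

1


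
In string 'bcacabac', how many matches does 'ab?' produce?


Pattern 'ab?' matches 'a' optionally followed by 'b'.
String: 'bcacabac'
Scanning left to right for 'a' then checking next char:
  Match 1: 'a' (a not followed by b)
  Match 2: 'ab' (a followed by b)
  Match 3: 'a' (a not followed by b)
Total matches: 3

3


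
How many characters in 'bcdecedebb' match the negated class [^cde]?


Negated class [^cde] matches any char NOT in {c, d, e}
Scanning 'bcdecedebb':
  pos 0: 'b' -> MATCH
  pos 1: 'c' -> no (excluded)
  pos 2: 'd' -> no (excluded)
  pos 3: 'e' -> no (excluded)
  pos 4: 'c' -> no (excluded)
  pos 5: 'e' -> no (excluded)
  pos 6: 'd' -> no (excluded)
  pos 7: 'e' -> no (excluded)
  pos 8: 'b' -> MATCH
  pos 9: 'b' -> MATCH
Total matches: 3

3


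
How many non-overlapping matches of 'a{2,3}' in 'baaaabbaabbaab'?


Pattern 'a{2,3}' matches between 2 and 3 consecutive a's (greedy).
String: 'baaaabbaabbaab'
Finding runs of a's and applying greedy matching:
  Run at pos 1: 'aaaa' (length 4)
  Run at pos 7: 'aa' (length 2)
  Run at pos 11: 'aa' (length 2)
Matches: ['aaa', 'aa', 'aa']
Count: 3

3


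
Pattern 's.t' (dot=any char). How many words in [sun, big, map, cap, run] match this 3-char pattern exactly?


Pattern 's.t' means: starts with 's', any single char, ends with 't'.
Checking each word (must be exactly 3 chars):
  'sun' (len=3): no
  'big' (len=3): no
  'map' (len=3): no
  'cap' (len=3): no
  'run' (len=3): no
Matching words: []
Total: 0

0


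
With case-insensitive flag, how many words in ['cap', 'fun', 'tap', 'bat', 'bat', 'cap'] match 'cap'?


Case-insensitive matching: compare each word's lowercase form to 'cap'.
  'cap' -> lower='cap' -> MATCH
  'fun' -> lower='fun' -> no
  'tap' -> lower='tap' -> no
  'bat' -> lower='bat' -> no
  'bat' -> lower='bat' -> no
  'cap' -> lower='cap' -> MATCH
Matches: ['cap', 'cap']
Count: 2

2


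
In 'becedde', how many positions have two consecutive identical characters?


Looking for consecutive identical characters in 'becedde':
  pos 0-1: 'b' vs 'e' -> different
  pos 1-2: 'e' vs 'c' -> different
  pos 2-3: 'c' vs 'e' -> different
  pos 3-4: 'e' vs 'd' -> different
  pos 4-5: 'd' vs 'd' -> MATCH ('dd')
  pos 5-6: 'd' vs 'e' -> different
Consecutive identical pairs: ['dd']
Count: 1

1


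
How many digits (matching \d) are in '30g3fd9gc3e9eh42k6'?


\d matches any digit 0-9.
Scanning '30g3fd9gc3e9eh42k6':
  pos 0: '3' -> DIGIT
  pos 1: '0' -> DIGIT
  pos 3: '3' -> DIGIT
  pos 6: '9' -> DIGIT
  pos 9: '3' -> DIGIT
  pos 11: '9' -> DIGIT
  pos 14: '4' -> DIGIT
  pos 15: '2' -> DIGIT
  pos 17: '6' -> DIGIT
Digits found: ['3', '0', '3', '9', '3', '9', '4', '2', '6']
Total: 9

9


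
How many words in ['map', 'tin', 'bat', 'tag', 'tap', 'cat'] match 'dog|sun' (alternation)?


Alternation 'dog|sun' matches either 'dog' or 'sun'.
Checking each word:
  'map' -> no
  'tin' -> no
  'bat' -> no
  'tag' -> no
  'tap' -> no
  'cat' -> no
Matches: []
Count: 0

0


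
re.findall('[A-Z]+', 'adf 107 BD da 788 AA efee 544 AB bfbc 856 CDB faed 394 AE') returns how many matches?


Pattern '[A-Z]+' finds one or more uppercase letters.
Text: 'adf 107 BD da 788 AA efee 544 AB bfbc 856 CDB faed 394 AE'
Scanning for matches:
  Match 1: 'BD'
  Match 2: 'AA'
  Match 3: 'AB'
  Match 4: 'CDB'
  Match 5: 'AE'
Total matches: 5

5


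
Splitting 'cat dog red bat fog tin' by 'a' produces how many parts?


Splitting by 'a' breaks the string at each occurrence of the separator.
Text: 'cat dog red bat fog tin'
Parts after split:
  Part 1: 'c'
  Part 2: 't dog red b'
  Part 3: 't fog tin'
Total parts: 3

3


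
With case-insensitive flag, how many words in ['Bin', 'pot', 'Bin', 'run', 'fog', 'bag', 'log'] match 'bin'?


Case-insensitive matching: compare each word's lowercase form to 'bin'.
  'Bin' -> lower='bin' -> MATCH
  'pot' -> lower='pot' -> no
  'Bin' -> lower='bin' -> MATCH
  'run' -> lower='run' -> no
  'fog' -> lower='fog' -> no
  'bag' -> lower='bag' -> no
  'log' -> lower='log' -> no
Matches: ['Bin', 'Bin']
Count: 2

2


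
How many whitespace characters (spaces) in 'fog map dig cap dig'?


\s matches whitespace characters (spaces, tabs, etc.).
Text: 'fog map dig cap dig'
This text has 5 words separated by spaces.
Number of spaces = number of words - 1 = 5 - 1 = 4

4


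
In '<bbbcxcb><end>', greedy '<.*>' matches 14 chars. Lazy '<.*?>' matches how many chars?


Greedy '<.*>' tries to match as MUCH as possible.
Lazy '<.*?>' tries to match as LITTLE as possible.

String: '<bbbcxcb><end>'
Greedy '<.*>' starts at first '<' and extends to the LAST '>': '<bbbcxcb><end>' (14 chars)
Lazy '<.*?>' starts at first '<' and stops at the FIRST '>': '<bbbcxcb>' (9 chars)

9


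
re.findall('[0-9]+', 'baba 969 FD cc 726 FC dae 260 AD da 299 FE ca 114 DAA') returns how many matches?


Pattern '[0-9]+' finds one or more digits.
Text: 'baba 969 FD cc 726 FC dae 260 AD da 299 FE ca 114 DAA'
Scanning for matches:
  Match 1: '969'
  Match 2: '726'
  Match 3: '260'
  Match 4: '299'
  Match 5: '114'
Total matches: 5

5


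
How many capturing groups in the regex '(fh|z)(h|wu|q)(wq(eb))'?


To count capturing groups, count each '(' that starts a group.
Pattern: '(fh|z)(h|wu|q)(wq(eb))'
Walking through the pattern:
  Position 0: '(' -> group #1
  Position 6: '(' -> group #2
  Position 14: '(' -> group #3
  Position 17: '(' -> group #4
Total capturing groups: 4

4


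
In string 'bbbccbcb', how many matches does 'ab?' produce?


Pattern 'ab?' matches 'a' optionally followed by 'b'.
String: 'bbbccbcb'
Scanning left to right for 'a' then checking next char:
Total matches: 0

0


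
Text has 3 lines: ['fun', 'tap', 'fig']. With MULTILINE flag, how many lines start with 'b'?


With MULTILINE flag, ^ matches the start of each line.
Lines: ['fun', 'tap', 'fig']
Checking which lines start with 'b':
  Line 1: 'fun' -> no
  Line 2: 'tap' -> no
  Line 3: 'fig' -> no
Matching lines: []
Count: 0

0


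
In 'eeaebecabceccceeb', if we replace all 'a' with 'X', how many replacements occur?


re.sub('a', 'X', text) replaces every occurrence of 'a' with 'X'.
Text: 'eeaebecabceccceeb'
Scanning for 'a':
  pos 2: 'a' -> replacement #1
  pos 7: 'a' -> replacement #2
Total replacements: 2

2


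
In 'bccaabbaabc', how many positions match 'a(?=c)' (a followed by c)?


Lookahead 'a(?=c)' matches 'a' only when followed by 'c'.
String: 'bccaabbaabc'
Checking each position where char is 'a':
  pos 3: 'a' -> no (next='a')
  pos 4: 'a' -> no (next='b')
  pos 7: 'a' -> no (next='a')
  pos 8: 'a' -> no (next='b')
Matching positions: []
Count: 0

0


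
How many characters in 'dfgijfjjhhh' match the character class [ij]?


Character class [ij] matches any of: {i, j}
Scanning string 'dfgijfjjhhh' character by character:
  pos 0: 'd' -> no
  pos 1: 'f' -> no
  pos 2: 'g' -> no
  pos 3: 'i' -> MATCH
  pos 4: 'j' -> MATCH
  pos 5: 'f' -> no
  pos 6: 'j' -> MATCH
  pos 7: 'j' -> MATCH
  pos 8: 'h' -> no
  pos 9: 'h' -> no
  pos 10: 'h' -> no
Total matches: 4

4


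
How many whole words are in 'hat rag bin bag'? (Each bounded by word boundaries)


Word boundaries (\b) mark the start/end of each word.
Text: 'hat rag bin bag'
Splitting by whitespace:
  Word 1: 'hat'
  Word 2: 'rag'
  Word 3: 'bin'
  Word 4: 'bag'
Total whole words: 4

4


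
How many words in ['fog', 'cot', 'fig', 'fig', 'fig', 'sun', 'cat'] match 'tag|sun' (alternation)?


Alternation 'tag|sun' matches either 'tag' or 'sun'.
Checking each word:
  'fog' -> no
  'cot' -> no
  'fig' -> no
  'fig' -> no
  'fig' -> no
  'sun' -> MATCH
  'cat' -> no
Matches: ['sun']
Count: 1

1


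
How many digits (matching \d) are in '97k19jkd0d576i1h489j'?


\d matches any digit 0-9.
Scanning '97k19jkd0d576i1h489j':
  pos 0: '9' -> DIGIT
  pos 1: '7' -> DIGIT
  pos 3: '1' -> DIGIT
  pos 4: '9' -> DIGIT
  pos 8: '0' -> DIGIT
  pos 10: '5' -> DIGIT
  pos 11: '7' -> DIGIT
  pos 12: '6' -> DIGIT
  pos 14: '1' -> DIGIT
  pos 16: '4' -> DIGIT
  pos 17: '8' -> DIGIT
  pos 18: '9' -> DIGIT
Digits found: ['9', '7', '1', '9', '0', '5', '7', '6', '1', '4', '8', '9']
Total: 12

12


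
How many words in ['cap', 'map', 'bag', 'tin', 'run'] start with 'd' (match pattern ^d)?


Pattern ^d anchors to start of word. Check which words begin with 'd':
  'cap' -> no
  'map' -> no
  'bag' -> no
  'tin' -> no
  'run' -> no
Matching words: []
Count: 0

0


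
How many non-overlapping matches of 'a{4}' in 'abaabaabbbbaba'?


Pattern 'a{4}' matches exactly 4 consecutive a's (greedy, non-overlapping).
String: 'abaabaabbbbaba'
Scanning for runs of a's:
  Run at pos 0: 'a' (length 1) -> 0 match(es)
  Run at pos 2: 'aa' (length 2) -> 0 match(es)
  Run at pos 5: 'aa' (length 2) -> 0 match(es)
  Run at pos 11: 'a' (length 1) -> 0 match(es)
  Run at pos 13: 'a' (length 1) -> 0 match(es)
Matches found: []
Total: 0

0


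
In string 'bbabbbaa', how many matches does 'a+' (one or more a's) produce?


Pattern 'a+' matches one or more consecutive a's.
String: 'bbabbbaa'
Scanning for runs of a:
  Match 1: 'a' (length 1)
  Match 2: 'aa' (length 2)
Total matches: 2

2


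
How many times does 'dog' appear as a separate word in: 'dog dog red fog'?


Scanning each word for exact match 'dog':
  Word 1: 'dog' -> MATCH
  Word 2: 'dog' -> MATCH
  Word 3: 'red' -> no
  Word 4: 'fog' -> no
Total matches: 2

2


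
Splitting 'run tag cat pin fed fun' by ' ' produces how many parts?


Splitting by ' ' breaks the string at each occurrence of the separator.
Text: 'run tag cat pin fed fun'
Parts after split:
  Part 1: 'run'
  Part 2: 'tag'
  Part 3: 'cat'
  Part 4: 'pin'
  Part 5: 'fed'
  Part 6: 'fun'
Total parts: 6

6


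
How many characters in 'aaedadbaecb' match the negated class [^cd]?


Negated class [^cd] matches any char NOT in {c, d}
Scanning 'aaedadbaecb':
  pos 0: 'a' -> MATCH
  pos 1: 'a' -> MATCH
  pos 2: 'e' -> MATCH
  pos 3: 'd' -> no (excluded)
  pos 4: 'a' -> MATCH
  pos 5: 'd' -> no (excluded)
  pos 6: 'b' -> MATCH
  pos 7: 'a' -> MATCH
  pos 8: 'e' -> MATCH
  pos 9: 'c' -> no (excluded)
  pos 10: 'b' -> MATCH
Total matches: 8

8


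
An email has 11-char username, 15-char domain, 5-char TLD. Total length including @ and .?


An email address has format: username@domain.tld
Username length: 11
'@' character: 1
Domain length: 15
'.' character: 1
TLD length: 5
Total = 11 + 1 + 15 + 1 + 5 = 33

33


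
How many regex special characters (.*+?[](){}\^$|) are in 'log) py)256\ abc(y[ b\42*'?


Regex special characters are: . * + ? [ ] ( ) { } \ ^ $ |
Scanning 'log) py)256\ abc(y[ b\42*':
  pos 3: ')' -> SPECIAL
  pos 7: ')' -> SPECIAL
  pos 11: '\' -> SPECIAL
  pos 16: '(' -> SPECIAL
  pos 18: '[' -> SPECIAL
  pos 21: '\' -> SPECIAL
  pos 24: '*' -> SPECIAL
Special chars found: [')', ')', '\\', '(', '[', '\\', '*']
Total: 7

7


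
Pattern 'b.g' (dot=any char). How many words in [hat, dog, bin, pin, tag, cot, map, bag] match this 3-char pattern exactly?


Pattern 'b.g' means: starts with 'b', any single char, ends with 'g'.
Checking each word (must be exactly 3 chars):
  'hat' (len=3): no
  'dog' (len=3): no
  'bin' (len=3): no
  'pin' (len=3): no
  'tag' (len=3): no
  'cot' (len=3): no
  'map' (len=3): no
  'bag' (len=3): MATCH
Matching words: ['bag']
Total: 1

1


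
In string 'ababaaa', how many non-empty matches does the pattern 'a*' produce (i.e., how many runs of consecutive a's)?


Pattern 'a*' matches zero or more a's. We want non-empty runs of consecutive a's.
String: 'ababaaa'
Walking through the string to find runs of a's:
  Run 1: positions 0-0 -> 'a'
  Run 2: positions 2-2 -> 'a'
  Run 3: positions 4-6 -> 'aaa'
Non-empty runs found: ['a', 'a', 'aaa']
Count: 3

3


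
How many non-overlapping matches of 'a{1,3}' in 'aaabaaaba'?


Pattern 'a{1,3}' matches between 1 and 3 consecutive a's (greedy).
String: 'aaabaaaba'
Finding runs of a's and applying greedy matching:
  Run at pos 0: 'aaa' (length 3)
  Run at pos 4: 'aaa' (length 3)
  Run at pos 8: 'a' (length 1)
Matches: ['aaa', 'aaa', 'a']
Count: 3

3


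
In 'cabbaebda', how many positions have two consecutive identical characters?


Looking for consecutive identical characters in 'cabbaebda':
  pos 0-1: 'c' vs 'a' -> different
  pos 1-2: 'a' vs 'b' -> different
  pos 2-3: 'b' vs 'b' -> MATCH ('bb')
  pos 3-4: 'b' vs 'a' -> different
  pos 4-5: 'a' vs 'e' -> different
  pos 5-6: 'e' vs 'b' -> different
  pos 6-7: 'b' vs 'd' -> different
  pos 7-8: 'd' vs 'a' -> different
Consecutive identical pairs: ['bb']
Count: 1

1


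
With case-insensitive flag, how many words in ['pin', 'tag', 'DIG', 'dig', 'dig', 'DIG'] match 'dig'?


Case-insensitive matching: compare each word's lowercase form to 'dig'.
  'pin' -> lower='pin' -> no
  'tag' -> lower='tag' -> no
  'DIG' -> lower='dig' -> MATCH
  'dig' -> lower='dig' -> MATCH
  'dig' -> lower='dig' -> MATCH
  'DIG' -> lower='dig' -> MATCH
Matches: ['DIG', 'dig', 'dig', 'DIG']
Count: 4

4


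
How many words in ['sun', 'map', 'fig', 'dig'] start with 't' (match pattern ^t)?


Pattern ^t anchors to start of word. Check which words begin with 't':
  'sun' -> no
  'map' -> no
  'fig' -> no
  'dig' -> no
Matching words: []
Count: 0

0


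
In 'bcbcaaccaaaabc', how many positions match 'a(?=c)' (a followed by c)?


Lookahead 'a(?=c)' matches 'a' only when followed by 'c'.
String: 'bcbcaaccaaaabc'
Checking each position where char is 'a':
  pos 4: 'a' -> no (next='a')
  pos 5: 'a' -> MATCH (next='c')
  pos 8: 'a' -> no (next='a')
  pos 9: 'a' -> no (next='a')
  pos 10: 'a' -> no (next='a')
  pos 11: 'a' -> no (next='b')
Matching positions: [5]
Count: 1

1


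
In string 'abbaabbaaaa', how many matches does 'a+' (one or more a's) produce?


Pattern 'a+' matches one or more consecutive a's.
String: 'abbaabbaaaa'
Scanning for runs of a:
  Match 1: 'a' (length 1)
  Match 2: 'aa' (length 2)
  Match 3: 'aaaa' (length 4)
Total matches: 3

3


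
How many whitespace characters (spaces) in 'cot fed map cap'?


\s matches whitespace characters (spaces, tabs, etc.).
Text: 'cot fed map cap'
This text has 4 words separated by spaces.
Number of spaces = number of words - 1 = 4 - 1 = 3

3


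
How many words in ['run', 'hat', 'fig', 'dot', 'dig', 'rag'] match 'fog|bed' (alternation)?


Alternation 'fog|bed' matches either 'fog' or 'bed'.
Checking each word:
  'run' -> no
  'hat' -> no
  'fig' -> no
  'dot' -> no
  'dig' -> no
  'rag' -> no
Matches: []
Count: 0

0


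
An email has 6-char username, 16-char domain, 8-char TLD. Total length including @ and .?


An email address has format: username@domain.tld
Username length: 6
'@' character: 1
Domain length: 16
'.' character: 1
TLD length: 8
Total = 6 + 1 + 16 + 1 + 8 = 32

32


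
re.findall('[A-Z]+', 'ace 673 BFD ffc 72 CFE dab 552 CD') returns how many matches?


Pattern '[A-Z]+' finds one or more uppercase letters.
Text: 'ace 673 BFD ffc 72 CFE dab 552 CD'
Scanning for matches:
  Match 1: 'BFD'
  Match 2: 'CFE'
  Match 3: 'CD'
Total matches: 3

3


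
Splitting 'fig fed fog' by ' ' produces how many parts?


Splitting by ' ' breaks the string at each occurrence of the separator.
Text: 'fig fed fog'
Parts after split:
  Part 1: 'fig'
  Part 2: 'fed'
  Part 3: 'fog'
Total parts: 3

3


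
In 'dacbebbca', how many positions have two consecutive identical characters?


Looking for consecutive identical characters in 'dacbebbca':
  pos 0-1: 'd' vs 'a' -> different
  pos 1-2: 'a' vs 'c' -> different
  pos 2-3: 'c' vs 'b' -> different
  pos 3-4: 'b' vs 'e' -> different
  pos 4-5: 'e' vs 'b' -> different
  pos 5-6: 'b' vs 'b' -> MATCH ('bb')
  pos 6-7: 'b' vs 'c' -> different
  pos 7-8: 'c' vs 'a' -> different
Consecutive identical pairs: ['bb']
Count: 1

1


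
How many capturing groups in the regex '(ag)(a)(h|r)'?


To count capturing groups, count each '(' that starts a group.
Pattern: '(ag)(a)(h|r)'
Walking through the pattern:
  Position 0: '(' -> group #1
  Position 4: '(' -> group #2
  Position 7: '(' -> group #3
Total capturing groups: 3

3


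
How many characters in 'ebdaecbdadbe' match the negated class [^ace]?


Negated class [^ace] matches any char NOT in {a, c, e}
Scanning 'ebdaecbdadbe':
  pos 0: 'e' -> no (excluded)
  pos 1: 'b' -> MATCH
  pos 2: 'd' -> MATCH
  pos 3: 'a' -> no (excluded)
  pos 4: 'e' -> no (excluded)
  pos 5: 'c' -> no (excluded)
  pos 6: 'b' -> MATCH
  pos 7: 'd' -> MATCH
  pos 8: 'a' -> no (excluded)
  pos 9: 'd' -> MATCH
  pos 10: 'b' -> MATCH
  pos 11: 'e' -> no (excluded)
Total matches: 6

6


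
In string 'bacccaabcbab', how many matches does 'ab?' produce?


Pattern 'ab?' matches 'a' optionally followed by 'b'.
String: 'bacccaabcbab'
Scanning left to right for 'a' then checking next char:
  Match 1: 'a' (a not followed by b)
  Match 2: 'a' (a not followed by b)
  Match 3: 'ab' (a followed by b)
  Match 4: 'ab' (a followed by b)
Total matches: 4

4


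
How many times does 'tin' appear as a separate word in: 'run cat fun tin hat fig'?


Scanning each word for exact match 'tin':
  Word 1: 'run' -> no
  Word 2: 'cat' -> no
  Word 3: 'fun' -> no
  Word 4: 'tin' -> MATCH
  Word 5: 'hat' -> no
  Word 6: 'fig' -> no
Total matches: 1

1


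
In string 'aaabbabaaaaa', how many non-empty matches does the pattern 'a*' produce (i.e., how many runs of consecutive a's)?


Pattern 'a*' matches zero or more a's. We want non-empty runs of consecutive a's.
String: 'aaabbabaaaaa'
Walking through the string to find runs of a's:
  Run 1: positions 0-2 -> 'aaa'
  Run 2: positions 5-5 -> 'a'
  Run 3: positions 7-11 -> 'aaaaa'
Non-empty runs found: ['aaa', 'a', 'aaaaa']
Count: 3

3


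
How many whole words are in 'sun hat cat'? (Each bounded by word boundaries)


Word boundaries (\b) mark the start/end of each word.
Text: 'sun hat cat'
Splitting by whitespace:
  Word 1: 'sun'
  Word 2: 'hat'
  Word 3: 'cat'
Total whole words: 3

3


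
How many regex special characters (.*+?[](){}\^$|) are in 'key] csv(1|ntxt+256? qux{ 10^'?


Regex special characters are: . * + ? [ ] ( ) { } \ ^ $ |
Scanning 'key] csv(1|ntxt+256? qux{ 10^':
  pos 3: ']' -> SPECIAL
  pos 8: '(' -> SPECIAL
  pos 10: '|' -> SPECIAL
  pos 15: '+' -> SPECIAL
  pos 19: '?' -> SPECIAL
  pos 24: '{' -> SPECIAL
  pos 28: '^' -> SPECIAL
Special chars found: [']', '(', '|', '+', '?', '{', '^']
Total: 7

7


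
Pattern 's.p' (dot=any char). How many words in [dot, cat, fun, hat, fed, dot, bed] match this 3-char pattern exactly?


Pattern 's.p' means: starts with 's', any single char, ends with 'p'.
Checking each word (must be exactly 3 chars):
  'dot' (len=3): no
  'cat' (len=3): no
  'fun' (len=3): no
  'hat' (len=3): no
  'fed' (len=3): no
  'dot' (len=3): no
  'bed' (len=3): no
Matching words: []
Total: 0

0


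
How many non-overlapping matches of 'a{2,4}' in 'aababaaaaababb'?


Pattern 'a{2,4}' matches between 2 and 4 consecutive a's (greedy).
String: 'aababaaaaababb'
Finding runs of a's and applying greedy matching:
  Run at pos 0: 'aa' (length 2)
  Run at pos 3: 'a' (length 1)
  Run at pos 5: 'aaaaa' (length 5)
  Run at pos 11: 'a' (length 1)
Matches: ['aa', 'aaaa']
Count: 2

2


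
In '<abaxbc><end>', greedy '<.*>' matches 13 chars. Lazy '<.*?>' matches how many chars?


Greedy '<.*>' tries to match as MUCH as possible.
Lazy '<.*?>' tries to match as LITTLE as possible.

String: '<abaxbc><end>'
Greedy '<.*>' starts at first '<' and extends to the LAST '>': '<abaxbc><end>' (13 chars)
Lazy '<.*?>' starts at first '<' and stops at the FIRST '>': '<abaxbc>' (8 chars)

8


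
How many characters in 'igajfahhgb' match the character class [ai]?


Character class [ai] matches any of: {a, i}
Scanning string 'igajfahhgb' character by character:
  pos 0: 'i' -> MATCH
  pos 1: 'g' -> no
  pos 2: 'a' -> MATCH
  pos 3: 'j' -> no
  pos 4: 'f' -> no
  pos 5: 'a' -> MATCH
  pos 6: 'h' -> no
  pos 7: 'h' -> no
  pos 8: 'g' -> no
  pos 9: 'b' -> no
Total matches: 3

3


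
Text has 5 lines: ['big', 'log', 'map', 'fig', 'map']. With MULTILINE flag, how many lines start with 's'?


With MULTILINE flag, ^ matches the start of each line.
Lines: ['big', 'log', 'map', 'fig', 'map']
Checking which lines start with 's':
  Line 1: 'big' -> no
  Line 2: 'log' -> no
  Line 3: 'map' -> no
  Line 4: 'fig' -> no
  Line 5: 'map' -> no
Matching lines: []
Count: 0

0


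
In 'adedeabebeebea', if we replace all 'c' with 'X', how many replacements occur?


re.sub('c', 'X', text) replaces every occurrence of 'c' with 'X'.
Text: 'adedeabebeebea'
Scanning for 'c':
Total replacements: 0

0


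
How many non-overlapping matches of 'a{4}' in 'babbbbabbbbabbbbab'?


Pattern 'a{4}' matches exactly 4 consecutive a's (greedy, non-overlapping).
String: 'babbbbabbbbabbbbab'
Scanning for runs of a's:
  Run at pos 1: 'a' (length 1) -> 0 match(es)
  Run at pos 6: 'a' (length 1) -> 0 match(es)
  Run at pos 11: 'a' (length 1) -> 0 match(es)
  Run at pos 16: 'a' (length 1) -> 0 match(es)
Matches found: []
Total: 0

0


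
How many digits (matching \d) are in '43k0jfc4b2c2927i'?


\d matches any digit 0-9.
Scanning '43k0jfc4b2c2927i':
  pos 0: '4' -> DIGIT
  pos 1: '3' -> DIGIT
  pos 3: '0' -> DIGIT
  pos 7: '4' -> DIGIT
  pos 9: '2' -> DIGIT
  pos 11: '2' -> DIGIT
  pos 12: '9' -> DIGIT
  pos 13: '2' -> DIGIT
  pos 14: '7' -> DIGIT
Digits found: ['4', '3', '0', '4', '2', '2', '9', '2', '7']
Total: 9

9


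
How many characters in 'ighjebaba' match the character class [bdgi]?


Character class [bdgi] matches any of: {b, d, g, i}
Scanning string 'ighjebaba' character by character:
  pos 0: 'i' -> MATCH
  pos 1: 'g' -> MATCH
  pos 2: 'h' -> no
  pos 3: 'j' -> no
  pos 4: 'e' -> no
  pos 5: 'b' -> MATCH
  pos 6: 'a' -> no
  pos 7: 'b' -> MATCH
  pos 8: 'a' -> no
Total matches: 4

4


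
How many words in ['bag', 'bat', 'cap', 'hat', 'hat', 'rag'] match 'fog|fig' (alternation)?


Alternation 'fog|fig' matches either 'fog' or 'fig'.
Checking each word:
  'bag' -> no
  'bat' -> no
  'cap' -> no
  'hat' -> no
  'hat' -> no
  'rag' -> no
Matches: []
Count: 0

0


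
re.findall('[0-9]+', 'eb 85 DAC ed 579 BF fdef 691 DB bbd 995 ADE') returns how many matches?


Pattern '[0-9]+' finds one or more digits.
Text: 'eb 85 DAC ed 579 BF fdef 691 DB bbd 995 ADE'
Scanning for matches:
  Match 1: '85'
  Match 2: '579'
  Match 3: '691'
  Match 4: '995'
Total matches: 4

4


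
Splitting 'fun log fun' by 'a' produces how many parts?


Splitting by 'a' breaks the string at each occurrence of the separator.
Text: 'fun log fun'
Parts after split:
  Part 1: 'fun log fun'
Total parts: 1

1


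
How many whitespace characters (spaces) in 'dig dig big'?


\s matches whitespace characters (spaces, tabs, etc.).
Text: 'dig dig big'
This text has 3 words separated by spaces.
Number of spaces = number of words - 1 = 3 - 1 = 2

2


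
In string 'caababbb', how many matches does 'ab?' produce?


Pattern 'ab?' matches 'a' optionally followed by 'b'.
String: 'caababbb'
Scanning left to right for 'a' then checking next char:
  Match 1: 'a' (a not followed by b)
  Match 2: 'ab' (a followed by b)
  Match 3: 'ab' (a followed by b)
Total matches: 3

3


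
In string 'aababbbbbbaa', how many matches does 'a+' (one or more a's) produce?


Pattern 'a+' matches one or more consecutive a's.
String: 'aababbbbbbaa'
Scanning for runs of a:
  Match 1: 'aa' (length 2)
  Match 2: 'a' (length 1)
  Match 3: 'aa' (length 2)
Total matches: 3

3


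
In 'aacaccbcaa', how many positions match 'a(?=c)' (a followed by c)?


Lookahead 'a(?=c)' matches 'a' only when followed by 'c'.
String: 'aacaccbcaa'
Checking each position where char is 'a':
  pos 0: 'a' -> no (next='a')
  pos 1: 'a' -> MATCH (next='c')
  pos 3: 'a' -> MATCH (next='c')
  pos 8: 'a' -> no (next='a')
Matching positions: [1, 3]
Count: 2

2
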